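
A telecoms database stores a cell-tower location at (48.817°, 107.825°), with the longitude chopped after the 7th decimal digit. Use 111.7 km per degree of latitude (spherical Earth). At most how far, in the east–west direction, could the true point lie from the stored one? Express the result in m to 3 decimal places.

0.007 m

Truncating at 7 decimal places can drop up to a full unit in the last place, so the longitude may be off by as much as 1e-07°.
At latitude 48.817° a degree of longitude spans 111700 m × cos 48.817° = 111700 × 0.6585 ≈ 73550.7 m.
East–west error: 1e-07° × 73550.7 m/° ≈ 0.00735507 m.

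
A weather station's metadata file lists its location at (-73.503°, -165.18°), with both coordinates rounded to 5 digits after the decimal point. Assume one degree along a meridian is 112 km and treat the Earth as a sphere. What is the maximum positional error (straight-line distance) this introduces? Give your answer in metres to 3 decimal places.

0.582 metres

Rounding to 5 decimal places leaves each coordinate within ±5e-06° of the true value.
N–S: 5e-06° × 112000 m/° = 0.56 m.
E–W at 73.503°: 5e-06° × 112000 × cos 73.503° = 5e-06 × 112000 × 0.2840 ≈ 0.15902 m.
Combining orthogonally: (0.56² + 0.15902²)^½ ≈ 0.58214 m.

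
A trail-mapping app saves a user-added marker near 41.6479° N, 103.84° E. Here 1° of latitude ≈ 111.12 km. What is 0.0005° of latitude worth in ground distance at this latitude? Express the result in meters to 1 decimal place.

55.6 meters

Along a meridian 0.0005° is 0.0005 × 111120 = 55.56 m.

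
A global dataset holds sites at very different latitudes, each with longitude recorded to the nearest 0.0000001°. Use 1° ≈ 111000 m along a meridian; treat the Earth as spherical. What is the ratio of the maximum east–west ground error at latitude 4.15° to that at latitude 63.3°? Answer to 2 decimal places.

2.22

Rounding to 7 decimal places leaves the longitude within ±5e-08° of the true value.
At 4.15°: 5e-08° × 111000 × cos 4.15° = 5e-08 × 111000 × 0.9974 ≈ 0.0055354 m.
Error at 63.3° = 5e-08° × 111000 × cos 63.3° ≈ 0.00555 × 0.4493 = 0.0024937 m.
Ratio: 0.0055354 / 0.0024937 = cos 4.15° / cos 63.3° ≈ 2.2198.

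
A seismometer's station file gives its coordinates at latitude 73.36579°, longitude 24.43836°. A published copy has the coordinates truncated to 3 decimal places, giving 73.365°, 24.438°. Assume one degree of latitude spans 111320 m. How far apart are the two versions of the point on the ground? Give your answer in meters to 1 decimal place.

88.7 meters

The latitude changed by +0.00079° and the longitude by +0.00036°.
N–S: 0.00079° × 111320 m/° = 87.9428 m.
E–W at 73.365°: 0.00036° × 111320 × cos 73.365° = 0.00036 × 111320 × 0.2863 ≈ 11.4725 m.
Distance: √(87.9428² + 11.4725²) ≈ 88.688 m.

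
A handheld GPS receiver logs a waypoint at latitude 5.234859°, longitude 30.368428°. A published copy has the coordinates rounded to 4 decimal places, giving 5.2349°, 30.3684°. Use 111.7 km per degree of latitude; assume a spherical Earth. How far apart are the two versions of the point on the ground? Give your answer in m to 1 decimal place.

5.5 m

Δlat = 5.234859 − 5.2349 = -0.000041°; Δlon = 30.368428 − 30.3684 = +0.000028°.
North–south shift: -0.000041 × 111700 = -4.5797 m.
E–W at 5.2349°: 0.000028° × 111700 × cos 5.2349° = 0.000028 × 111700 × 0.9958 ≈ 3.11455 m.
Combined displacement = (4.5797² + 3.11455²)^½ ≈ 5.53842 m.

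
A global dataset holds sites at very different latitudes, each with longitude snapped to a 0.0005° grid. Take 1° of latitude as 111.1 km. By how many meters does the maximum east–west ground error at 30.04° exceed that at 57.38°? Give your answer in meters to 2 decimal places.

9.07 meters

With a 0.0005° grid the true value lies within half a step, ±0.0005°/2 = ±0.00025°, of the stored one.
Error at 30.04° = 0.00025° × 111100 × cos 30.04° ≈ 27.775 × 0.8657 = 24.044 m.
Error at 57.38° = 0.00025° × 111100 × cos 57.38° ≈ 27.775 × 0.5391 = 14.973 m.
Difference: 24.044 − 14.973 = 9.0716 m.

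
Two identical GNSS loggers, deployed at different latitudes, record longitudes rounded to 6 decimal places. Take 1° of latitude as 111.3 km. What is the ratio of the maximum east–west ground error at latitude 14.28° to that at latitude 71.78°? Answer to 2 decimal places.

Rounding to 6 decimal places leaves the longitude within ±5e-07° of the true value.
At 14.28°: 5e-07° × 111300 × cos 14.28° = 5e-07 × 111300 × 0.9691 ≈ 0.053931 m.
At 71.78°: 5e-07° × 111300 × cos 71.78° = 5e-07 × 111300 × 0.3127 ≈ 0.0174 m.
The ratio reduces to cos 14.28° / cos 71.78° = 0.9691/0.3127 ≈ 3.0995.

3.10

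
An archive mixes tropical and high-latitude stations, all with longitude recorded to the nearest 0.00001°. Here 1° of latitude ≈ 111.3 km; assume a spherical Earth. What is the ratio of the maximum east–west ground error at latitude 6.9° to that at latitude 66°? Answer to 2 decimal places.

2.44

Rounding to 5 decimal places leaves the longitude within ±5e-06° of the true value.
Error at 6.9° = 5e-06° × 111300 × cos 6.9° ≈ 0.5565 × 0.9928 = 0.55247 m.
At 66°: 5e-06° × 111300 × cos 66° = 5e-06 × 111300 × 0.4067 ≈ 0.22635 m.
The ratio reduces to cos 6.9° / cos 66° = 0.9928/0.4067 ≈ 2.4408.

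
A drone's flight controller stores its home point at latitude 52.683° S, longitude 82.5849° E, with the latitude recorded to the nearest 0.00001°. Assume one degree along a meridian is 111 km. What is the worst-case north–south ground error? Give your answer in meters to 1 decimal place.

Rounding to 5 decimal places leaves the latitude within ±5e-06° of the true value.
So the N–S error is at most 5e-06 × 111000 = 0.555 m.

0.6 meters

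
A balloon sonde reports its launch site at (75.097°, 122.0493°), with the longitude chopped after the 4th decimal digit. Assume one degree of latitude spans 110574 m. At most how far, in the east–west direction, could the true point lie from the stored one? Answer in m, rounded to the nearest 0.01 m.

Truncating at 4 decimal places can drop up to a full unit in the last place, so the longitude may be off by as much as 0.0001°.
At latitude 75.097° a degree of longitude spans 110574 m × cos 75.097° = 110574 × 0.2572 ≈ 28437.8 m.
East–west error: 0.0001° × 28437.8 m/° ≈ 2.84378 m.

2.84 m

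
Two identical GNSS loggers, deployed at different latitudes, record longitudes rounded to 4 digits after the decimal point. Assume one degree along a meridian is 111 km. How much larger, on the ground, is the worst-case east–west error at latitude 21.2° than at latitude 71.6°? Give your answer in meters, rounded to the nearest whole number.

3 meters

Rounding to 4 decimal places leaves the longitude within ±5e-05° of the true value.
Error at 21.2° = 5e-05° × 111000 × cos 21.2° ≈ 5.55 × 0.9323 = 5.1744 m.
At 71.6°: 5e-05° × 111000 × cos 71.6° = 5e-05 × 111000 × 0.3156 ≈ 1.7519 m.
So the lower-latitude error exceeds the higher by 5.1744 − 1.7519 = 3.4225 m.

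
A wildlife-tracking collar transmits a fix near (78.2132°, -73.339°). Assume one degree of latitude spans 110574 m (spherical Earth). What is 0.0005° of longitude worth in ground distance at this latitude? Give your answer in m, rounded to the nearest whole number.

One degree of longitude here spans 110574 × cos 78.2132° = 110574 × 0.2043 ≈ 22587 m; 0.0005° of that is 11.2935 m.

11 m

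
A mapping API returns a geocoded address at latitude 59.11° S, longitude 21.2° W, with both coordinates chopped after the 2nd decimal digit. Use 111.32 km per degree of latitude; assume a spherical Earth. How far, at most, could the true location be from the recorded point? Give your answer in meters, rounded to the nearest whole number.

Truncating at 2 decimal places can drop up to a full unit in the last place, so each coordinate may be off by as much as 0.01°.
N–S: 0.01° × 111320 m/° = 1113.2 m.
Longitude error → 0.01 × 111320 × cos 59.11° = 0.01 × 111320 × 0.5134 ≈ 571.507 m.
Worst case both components are at the extreme and orthogonal: √(1113.2² + 571.507²) ≈ 1251.33 m.

1251 meters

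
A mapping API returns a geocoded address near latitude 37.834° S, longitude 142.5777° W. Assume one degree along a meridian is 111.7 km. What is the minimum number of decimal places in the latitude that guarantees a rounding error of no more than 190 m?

3 decimal places

One degree of latitude covers 111700 m.
With N decimal places the half-ulp bound is 0.5·10⁻ᴺ°, or 0.5·10⁻ᴺ × 111700 m on the ground.
Setting 55850 × 10⁻ᴺ ≤ 190 gives 10ᴺ ≥ 293.9, i.e. N ≥ 2.47.
At 2 places the error can reach 558 m, but 3 places keeps it to 55.9 m.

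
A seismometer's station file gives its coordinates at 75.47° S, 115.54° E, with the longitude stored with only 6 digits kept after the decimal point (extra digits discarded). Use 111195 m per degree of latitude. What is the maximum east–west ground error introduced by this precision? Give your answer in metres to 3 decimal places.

0.028 metres

Truncating at 6 decimal places can drop up to a full unit in the last place, so the longitude may be off by as much as 1e-06°.
One degree of longitude at 75.47° is 111195 × cos 75.47° ≈ 111195 × 0.2509 = 27897.4 m.
So at most 1e-06° × 27897.4 ≈ 0.0278974 m east–west.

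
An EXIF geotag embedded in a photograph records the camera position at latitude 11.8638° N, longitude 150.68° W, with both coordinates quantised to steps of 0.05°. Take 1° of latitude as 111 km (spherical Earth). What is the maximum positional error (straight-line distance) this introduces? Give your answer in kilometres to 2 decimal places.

3.88 kilometres

With a 0.05° grid the true value lies within half a step, ±0.05°/2 = ±0.025°, of the stored one.
Latitude error → 0.025 × 111000 = 2775 m along the meridian.
East–west component at 11.8638°: 0.025° × 111000 × cos 11.8638° ≈ 0.025 × 108629 ≈ 2715.72 m.
The two errors are perpendicular, so the maximum displacement is √(2775² + 2715.72²) ≈ 3882.75 m.
That is 3882.75 m = 3.8828 km.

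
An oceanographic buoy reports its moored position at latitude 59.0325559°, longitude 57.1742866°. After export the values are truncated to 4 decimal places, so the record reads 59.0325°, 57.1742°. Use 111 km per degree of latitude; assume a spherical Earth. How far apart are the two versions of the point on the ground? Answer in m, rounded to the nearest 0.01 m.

Δlat = 59.0325559 − 59.0325 = +0.0000559°; Δlon = 57.1742866 − 57.1742 = +0.0000866°.
North–south shift: 0.0000559 × 111000 = 6.2049 m.
East–west at this latitude: 0.0000866° × 111000 × cos 59.0325° ≈ 0.0000866 × 57115.2 = 4.94618 m.
Hypotenuse of the two orthogonal shifts: √(6.2049² + 4.94618²) = 7.93508 m.

7.94 m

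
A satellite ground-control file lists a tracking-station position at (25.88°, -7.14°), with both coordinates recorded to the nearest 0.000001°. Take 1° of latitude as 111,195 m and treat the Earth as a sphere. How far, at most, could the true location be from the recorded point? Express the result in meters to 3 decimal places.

Rounding to 6 decimal places leaves each coordinate within ±5e-07° of the true value.
North–south component: 5e-07° × 111195 = 0.0555975 m.
Longitude error → 5e-07 × 111195 × cos 25.88° = 5e-07 × 111195 × 0.8997 ≈ 0.0500216 m.
Worst case both components are at the extreme and orthogonal: √(0.0555975² + 0.0500216²) ≈ 0.074788 m.

0.075 meters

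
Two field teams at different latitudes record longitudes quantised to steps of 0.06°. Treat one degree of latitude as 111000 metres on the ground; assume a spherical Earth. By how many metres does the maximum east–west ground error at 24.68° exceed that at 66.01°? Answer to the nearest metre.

With a 0.06° grid the true value lies within half a step, ±0.06°/2 = ±0.03°, of the stored one.
At 24.68°: 0.03° × 111000 × cos 24.68° = 0.03 × 111000 × 0.9087 ≈ 3025.8 m.
At 66.01°: 0.03° × 111000 × cos 66.01° = 0.03 × 111000 × 0.4066 ≈ 1353.9 m.
Difference: 3025.8 − 1353.9 = 1671.9 m.

1672 metres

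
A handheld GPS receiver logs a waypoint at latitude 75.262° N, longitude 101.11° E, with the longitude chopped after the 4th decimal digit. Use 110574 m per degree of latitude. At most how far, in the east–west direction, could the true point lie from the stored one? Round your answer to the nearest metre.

3 metres

Truncating at 4 decimal places can drop up to a full unit in the last place, so the longitude may be off by as much as 0.0001°.
Parallels shrink by cos φ, so at 75.262° a degree of longitude is 110574 × 0.2544 ≈ 28130 m.
So at most 0.0001° × 28130 ≈ 2.813 m east–west.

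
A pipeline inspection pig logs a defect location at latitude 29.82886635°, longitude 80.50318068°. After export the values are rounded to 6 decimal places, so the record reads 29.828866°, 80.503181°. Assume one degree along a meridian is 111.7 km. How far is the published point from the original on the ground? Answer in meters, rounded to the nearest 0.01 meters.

The latitude changed by +0.00000035° and the longitude by -0.00000032°.
North–south shift: 0.00000035 × 111700 = 0.039095 m.
E–W at 29.8289°: -0.00000032° × 111700 × cos 29.8289° = -0.00000032 × 111700 × 0.8675 ≈ -0.0310085 m.
Hypotenuse of the two orthogonal shifts: √(0.039095² + 0.0310085²) = 0.0498993 m.

0.05 meters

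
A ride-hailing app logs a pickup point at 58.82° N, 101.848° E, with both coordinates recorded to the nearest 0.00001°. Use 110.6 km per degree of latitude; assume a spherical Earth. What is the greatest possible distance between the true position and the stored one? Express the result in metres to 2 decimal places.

0.62 metres

Rounding to 5 decimal places leaves each coordinate within ±5e-06° of the true value.
N–S: 5e-06° × 110600 m/° = 0.553 m.
East–west component at 58.82°: 5e-06° × 110600 × cos 58.82° ≈ 5e-06 × 57260.8 ≈ 0.286304 m.
The two errors are perpendicular, so the maximum displacement is √(0.553² + 0.286304²) ≈ 0.622719 m.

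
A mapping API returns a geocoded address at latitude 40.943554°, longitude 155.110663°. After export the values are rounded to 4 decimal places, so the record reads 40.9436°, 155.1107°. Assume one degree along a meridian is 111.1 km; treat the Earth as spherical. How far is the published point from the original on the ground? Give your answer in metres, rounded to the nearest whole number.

The latitude changed by -0.000046° and the longitude by -0.000037°.
N–S: -0.000046° × 111100 m/° = -5.1106 m.
East–west at this latitude: -0.000037° × 111100 × cos 40.9436° ≈ -0.000037 × 83919.9 = -3.10504 m.
Combined displacement = (5.1106² + 3.10504²)^½ ≈ 5.97992 m.

6 metres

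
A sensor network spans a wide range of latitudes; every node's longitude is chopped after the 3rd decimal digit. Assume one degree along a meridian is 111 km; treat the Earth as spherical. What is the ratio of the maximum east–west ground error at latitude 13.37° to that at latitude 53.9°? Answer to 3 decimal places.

Truncating at 3 decimal places can drop up to a full unit in the last place, so the longitude may be off by as much as 0.001°.
Error at 13.37° = 0.001° × 111000 × cos 13.37° ≈ 111 × 0.9729 = 107.99 m.
At 53.9°: 0.001° × 111000 × cos 53.9° = 0.001 × 111000 × 0.5892 ≈ 65.401 m.
Ratio: 107.99 / 65.401 = cos 13.37° / cos 53.9° ≈ 1.6512.

1.651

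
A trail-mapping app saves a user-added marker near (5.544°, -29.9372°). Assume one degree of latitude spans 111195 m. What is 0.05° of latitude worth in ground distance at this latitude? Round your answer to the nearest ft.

Along a meridian 0.05° is 0.05 × 111195 = 5559.75 m.
Converting: 5559.75 m × 3.2808 ft/m ≈ 18241 ft.

18241 ft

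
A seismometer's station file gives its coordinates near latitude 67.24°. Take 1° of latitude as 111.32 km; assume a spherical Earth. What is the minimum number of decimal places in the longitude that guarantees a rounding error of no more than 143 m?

At 67.24° one degree of longitude covers 111320 × cos 67.24° ≈ 111320 × 0.3869 ≈ 43066.6 m.
N decimal places → at most half a unit in the last place, 0.5 × 10⁻ᴺ° = 43066.6/2 × 10⁻ᴺ m.
Setting 21533.3 × 10⁻ᴺ ≤ 143 gives 10ᴺ ≥ 150.6, i.e. N ≥ 2.18.
So 3 decimal places suffice (21.5 m); 2 would allow up to 215 m.

3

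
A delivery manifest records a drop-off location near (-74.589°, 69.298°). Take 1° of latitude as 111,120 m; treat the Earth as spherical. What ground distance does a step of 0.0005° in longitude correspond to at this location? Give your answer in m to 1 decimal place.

At 74.589° a degree of longitude is 111120 × cos 74.589° ≈ 29529.2 m, so 0.0005° corresponds to 14.7646 m.

14.8 m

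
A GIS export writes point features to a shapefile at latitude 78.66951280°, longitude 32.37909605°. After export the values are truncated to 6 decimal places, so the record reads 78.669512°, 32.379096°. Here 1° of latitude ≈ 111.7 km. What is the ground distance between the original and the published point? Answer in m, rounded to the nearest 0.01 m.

0.09 m

Δlat = 78.66951280 − 78.669512 = +0.00000080°; Δlon = 32.37909605 − 32.379096 = +0.00000005°.
North–south shift: 0.00000080 × 111700 = 0.08936 m.
East–west at this latitude: 0.00000005° × 111700 × cos 78.6695° ≈ 0.00000005 × 21945.5 = 0.00109727 m.
Combined displacement = (0.08936² + 0.00109727²)^½ ≈ 0.0893667 m.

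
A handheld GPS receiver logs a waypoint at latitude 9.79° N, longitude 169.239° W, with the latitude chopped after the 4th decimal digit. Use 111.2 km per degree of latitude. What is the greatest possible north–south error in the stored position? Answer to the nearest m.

Truncating at 4 decimal places can drop up to a full unit in the last place, so the latitude may be off by as much as 0.0001°.
So the N–S error is at most 0.0001 × 111200 = 11.12 m.

11 m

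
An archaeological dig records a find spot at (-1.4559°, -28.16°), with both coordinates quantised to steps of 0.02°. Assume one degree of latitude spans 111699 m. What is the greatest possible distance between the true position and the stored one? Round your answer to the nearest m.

1579 m

With a 0.02° grid the true value lies within half a step, ±0.02°/2 = ±0.01°, of the stored one.
North–south component: 0.01° × 111699 = 1116.99 m.
E–W at 1.4559°: 0.01° × 111699 × cos 1.4559° = 0.01 × 111699 × 0.9997 ≈ 1116.63 m.
Combining orthogonally: (1116.99² + 1116.63²)^½ ≈ 1579.41 m.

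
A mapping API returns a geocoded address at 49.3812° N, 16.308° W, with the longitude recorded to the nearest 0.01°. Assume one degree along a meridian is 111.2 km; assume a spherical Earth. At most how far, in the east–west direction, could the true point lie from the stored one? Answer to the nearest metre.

Rounding to 2 decimal places leaves the longitude within ±0.005° of the true value.
One degree of longitude at 49.3812° is 111200 × cos 49.3812° ≈ 111200 × 0.6510 = 72393.8 m.
So at most 0.005° × 72393.8 ≈ 361.969 m east–west.

362 metres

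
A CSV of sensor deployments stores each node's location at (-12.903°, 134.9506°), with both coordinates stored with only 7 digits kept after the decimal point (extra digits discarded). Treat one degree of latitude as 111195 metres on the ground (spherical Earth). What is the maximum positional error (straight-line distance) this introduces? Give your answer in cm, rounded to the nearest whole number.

Truncating at 7 decimal places can drop up to a full unit in the last place, so each coordinate may be off by as much as 1e-07°.
Latitude error → 1e-07 × 111195 = 0.0111195 m along the meridian.
E–W at 12.903°: 1e-07° × 111195 × cos 12.903° = 1e-07 × 111195 × 0.9747 ≈ 0.0108387 m.
The two errors are perpendicular, so the maximum displacement is √(0.0111195² + 0.0108387²) ≈ 0.0155281 m.
That is 0.0155281 m = 1.5528 cm.

2 cm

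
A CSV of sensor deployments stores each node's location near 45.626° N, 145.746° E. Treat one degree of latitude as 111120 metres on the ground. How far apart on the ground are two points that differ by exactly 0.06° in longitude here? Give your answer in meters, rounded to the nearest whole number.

0.06° of longitude at 45.626° is 0.06 × 111120 × cos 45.626° ≈ 0.06 × 77710.6 = 4662.63 m.

4663 meters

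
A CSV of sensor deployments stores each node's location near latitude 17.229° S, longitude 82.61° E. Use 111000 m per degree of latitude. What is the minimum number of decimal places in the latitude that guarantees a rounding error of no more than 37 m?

One degree of latitude covers 111000 m.
Rounding to N decimal places gives at most 0.5 × 10⁻ᴺ degrees of error, i.e. 0.5 × 10⁻ᴺ × 111000 m.
Setting 55500 × 10⁻ᴺ ≤ 37 gives 10ᴺ ≥ 1500, i.e. N ≥ 3.18.
N = 3 would give 55.5 m (too coarse); N = 4 gives 5.55 m ≤ 37 m.

4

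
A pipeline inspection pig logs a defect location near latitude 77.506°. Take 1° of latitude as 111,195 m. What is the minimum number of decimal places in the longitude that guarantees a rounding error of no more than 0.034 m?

At 77.506° one degree of longitude covers 111195 × cos 77.506° ≈ 111195 × 0.2163 ≈ 24055.6 m.
With N decimal places the half-ulp bound is 0.5·10⁻ᴺ°, or 0.5·10⁻ᴺ × 24055.6 m on the ground.
Setting 12027.8 × 10⁻ᴺ ≤ 0.034 gives 10ᴺ ≥ 3.538e+05, i.e. N ≥ 5.55.
At 5 places the error can reach 0.12 m, but 6 places keeps it to 0.012 m.

6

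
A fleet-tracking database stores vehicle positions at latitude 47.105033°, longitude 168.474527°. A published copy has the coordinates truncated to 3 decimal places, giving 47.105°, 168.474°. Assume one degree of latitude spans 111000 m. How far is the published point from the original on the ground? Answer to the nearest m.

40 m

The latitude changed by +0.000033° and the longitude by +0.000527°.
North–south shift: 0.000033 × 111000 = 3.663 m.
East–west at this latitude: 0.000527° × 111000 × cos 47.105° ≈ 0.000527 × 75552.9 = 39.8164 m.
Combined displacement = (3.663² + 39.8164²)^½ ≈ 39.9845 m.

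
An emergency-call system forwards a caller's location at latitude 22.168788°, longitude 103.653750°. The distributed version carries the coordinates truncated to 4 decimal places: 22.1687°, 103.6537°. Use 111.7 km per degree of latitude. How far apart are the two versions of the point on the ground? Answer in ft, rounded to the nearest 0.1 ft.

The latitude changed by +0.000088° and the longitude by +0.000050°.
N–S: 0.000088° × 111700 m/° = 9.8296 m.
E–W at 22.1687°: 0.000050° × 111700 × cos 22.1687° = 0.000050 × 111700 × 0.9261 ≈ 5.17214 m.
Distance: √(9.8296² + 5.17214²) ≈ 11.1073 m.
Converting: 11.1073 m × 3.2808 ft/m ≈ 36.441 ft.

36.4 ft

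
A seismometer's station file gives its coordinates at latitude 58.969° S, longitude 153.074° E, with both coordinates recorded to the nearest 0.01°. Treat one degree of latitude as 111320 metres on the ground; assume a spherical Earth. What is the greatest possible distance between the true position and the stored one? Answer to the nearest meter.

Rounding to 2 decimal places leaves each coordinate within ±0.005° of the true value.
N–S: 0.005° × 111320 m/° = 556.6 m.
East–west component at 58.969°: 0.005° × 111320 × cos 58.969° ≈ 0.005 × 57385.7 ≈ 286.928 m.
The two errors are perpendicular, so the maximum displacement is √(556.6² + 286.928²) ≈ 626.204 m.

626 meters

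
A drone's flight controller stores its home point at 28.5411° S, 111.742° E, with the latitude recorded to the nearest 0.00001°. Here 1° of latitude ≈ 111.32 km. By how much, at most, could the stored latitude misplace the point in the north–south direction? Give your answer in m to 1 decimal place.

0.6 m

Rounding to 5 decimal places leaves the latitude within ±5e-06° of the true value.
Along the meridian that is 5e-06° × 111320 m/° = 0.5566 m.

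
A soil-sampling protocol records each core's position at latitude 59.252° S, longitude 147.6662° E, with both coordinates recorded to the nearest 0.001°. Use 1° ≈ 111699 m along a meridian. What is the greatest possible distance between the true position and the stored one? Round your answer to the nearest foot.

206 feet

Rounding to 3 decimal places leaves each coordinate within ±0.0005° of the true value.
N–S: 0.0005° × 111699 m/° = 55.8495 m.
E–W at 59.252°: 0.0005° × 111699 × cos 59.252° = 0.0005 × 111699 × 0.5113 ≈ 28.5538 m.
Worst case both components are at the extreme and orthogonal: √(55.8495² + 28.5538²) ≈ 62.7255 m.
Converting: 62.7255 m × 3.2808 ft/m ≈ 205.79 ft.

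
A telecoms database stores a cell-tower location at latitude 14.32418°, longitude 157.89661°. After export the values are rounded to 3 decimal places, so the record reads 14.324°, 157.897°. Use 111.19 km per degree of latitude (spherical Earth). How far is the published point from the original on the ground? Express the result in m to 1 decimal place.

46.5 m

Δlat = 14.32418 − 14.324 = +0.00018°; Δlon = 157.89661 − 157.897 = -0.00039°.
N–S: 0.00018° × 111190 m/° = 20.0142 m.
E–W at 14.324°: -0.00039° × 111190 × cos 14.324° = -0.00039 × 111190 × 0.9689 ≈ -42.016 m.
Hypotenuse of the two orthogonal shifts: √(20.0142² + 42.016²) = 46.5394 m.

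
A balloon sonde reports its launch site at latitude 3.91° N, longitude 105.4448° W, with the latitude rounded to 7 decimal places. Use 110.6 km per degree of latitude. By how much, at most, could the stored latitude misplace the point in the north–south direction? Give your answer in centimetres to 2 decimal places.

0.55 centimetres

Rounding to 7 decimal places leaves the latitude within ±5e-08° of the true value.
So the N–S error is at most 5e-08 × 110600 = 0.00553 m.
That is 0.00553 m = 0.553 cm.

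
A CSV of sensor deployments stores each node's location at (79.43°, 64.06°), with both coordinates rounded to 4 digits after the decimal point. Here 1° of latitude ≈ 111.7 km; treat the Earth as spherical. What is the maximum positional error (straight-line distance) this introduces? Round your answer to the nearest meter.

6 meters

Rounding to 4 decimal places leaves each coordinate within ±5e-05° of the true value.
Latitude error → 5e-05 × 111700 = 5.585 m along the meridian.
E–W at 79.43°: 5e-05° × 111700 × cos 79.43° = 5e-05 × 111700 × 0.1834 ≈ 1.02449 m.
Worst case both components are at the extreme and orthogonal: √(5.585² + 1.02449²) ≈ 5.67819 m.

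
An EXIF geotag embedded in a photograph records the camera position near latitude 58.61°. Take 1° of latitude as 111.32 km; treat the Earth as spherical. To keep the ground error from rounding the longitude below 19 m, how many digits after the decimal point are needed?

4

At 58.61° one degree of longitude covers 111320 × cos 58.61° ≈ 111320 × 0.5209 ≈ 57982.2 m.
With N decimal places the half-ulp bound is 0.5·10⁻ᴺ°, or 0.5·10⁻ᴺ × 57982.2 m on the ground.
Setting 28991.1 × 10⁻ᴺ ≤ 19 gives 10ᴺ ≥ 1526, i.e. N ≥ 3.18.
So 4 decimal places suffice (2.9 m); 3 would allow up to 29 m.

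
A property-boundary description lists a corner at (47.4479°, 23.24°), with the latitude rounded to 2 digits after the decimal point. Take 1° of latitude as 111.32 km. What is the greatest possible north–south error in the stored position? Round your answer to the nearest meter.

557 meters

Rounding to 2 decimal places leaves the latitude within ±0.005° of the true value.
Along the meridian that is 0.005° × 111320 m/° = 556.6 m.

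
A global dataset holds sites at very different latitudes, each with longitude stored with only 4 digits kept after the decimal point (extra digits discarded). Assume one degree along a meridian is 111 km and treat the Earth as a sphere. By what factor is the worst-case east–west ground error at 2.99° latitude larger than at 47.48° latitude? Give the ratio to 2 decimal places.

Truncating at 4 decimal places can drop up to a full unit in the last place, so the longitude may be off by as much as 0.0001°.
At 2.99°: 0.0001° × 111000 × cos 2.99° = 0.0001 × 111000 × 0.9986 ≈ 11.085 m.
At 47.48°: 0.0001° × 111000 × cos 47.48° = 0.0001 × 111000 × 0.6758 ≈ 7.5019 m.
The ratio reduces to cos 2.99° / cos 47.48° = 0.9986/0.6758 ≈ 1.4776.

1.48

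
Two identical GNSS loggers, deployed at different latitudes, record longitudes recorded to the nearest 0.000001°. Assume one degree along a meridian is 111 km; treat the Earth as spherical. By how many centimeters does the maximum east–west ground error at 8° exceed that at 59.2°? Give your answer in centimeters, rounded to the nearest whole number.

3 centimeters

Rounding to 6 decimal places leaves the longitude within ±5e-07° of the true value.
At 8°: 5e-07° × 111000 × cos 8° = 5e-07 × 111000 × 0.9903 ≈ 0.05496 m.
At 59.2°: 5e-07° × 111000 × cos 59.2° = 5e-07 × 111000 × 0.5120 ≈ 0.028418 m.
So the lower-latitude error exceeds the higher by 0.05496 − 0.028418 = 0.026541 m.
That is 0.0265415 m = 2.6541 cm.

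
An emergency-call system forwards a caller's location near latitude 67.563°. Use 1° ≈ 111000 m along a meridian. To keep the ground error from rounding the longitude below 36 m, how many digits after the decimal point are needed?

At 67.563° one degree of longitude covers 111000 × cos 67.563° ≈ 111000 × 0.3817 ≈ 42365.1 m.
N decimal places → at most half a unit in the last place, 0.5 × 10⁻ᴺ° = 42365.1/2 × 10⁻ᴺ m.
Setting 21182.5 × 10⁻ᴺ ≤ 36 gives 10ᴺ ≥ 588.4, i.e. N ≥ 2.77.
N = 2 would give 212 m (too coarse); N = 3 gives 21.2 m ≤ 36 m.

3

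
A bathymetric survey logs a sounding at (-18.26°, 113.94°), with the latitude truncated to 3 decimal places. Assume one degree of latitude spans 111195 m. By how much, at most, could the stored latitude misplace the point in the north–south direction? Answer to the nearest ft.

365 ft

Truncating at 3 decimal places can drop up to a full unit in the last place, so the latitude may be off by as much as 0.001°.
Along the meridian that is 0.001° × 111195 m/° = 111.195 m.
Converting: 111.195 m × 3.2808 ft/m ≈ 364.81 ft.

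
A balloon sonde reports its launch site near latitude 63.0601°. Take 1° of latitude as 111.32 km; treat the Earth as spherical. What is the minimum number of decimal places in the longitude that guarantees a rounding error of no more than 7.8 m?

4

At 63.0601° one degree of longitude covers 111320 × cos 63.0601° ≈ 111320 × 0.4531 ≈ 50434.2 m.
Rounding to N decimal places gives at most 0.5 × 10⁻ᴺ degrees of error, i.e. 0.5 × 10⁻ᴺ × 50434.2 m.
Setting 25217.1 × 10⁻ᴺ ≤ 7.8 gives 10ᴺ ≥ 3233, i.e. N ≥ 3.51.
N = 3 would give 25.2 m (too coarse); N = 4 gives 2.52 m ≤ 7.8 m.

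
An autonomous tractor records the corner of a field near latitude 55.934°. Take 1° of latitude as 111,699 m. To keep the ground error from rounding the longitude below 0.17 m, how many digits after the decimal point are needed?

6

At 55.934° one degree of longitude covers 111699 × cos 55.934° ≈ 111699 × 0.5601 ≈ 62567.9 m.
Rounding to N decimal places gives at most 0.5 × 10⁻ᴺ degrees of error, i.e. 0.5 × 10⁻ᴺ × 62567.9 m.
Setting 31284 × 10⁻ᴺ ≤ 0.17 gives 10ᴺ ≥ 1.84e+05, i.e. N ≥ 5.26.
N = 5 would give 0.313 m (too coarse); N = 6 gives 0.0313 m ≤ 0.17 m.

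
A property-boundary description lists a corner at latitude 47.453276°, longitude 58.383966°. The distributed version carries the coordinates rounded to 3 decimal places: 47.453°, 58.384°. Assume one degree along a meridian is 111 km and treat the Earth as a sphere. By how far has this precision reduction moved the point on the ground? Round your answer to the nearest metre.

Δlat = 47.453276 − 47.453 = +0.000276°; Δlon = 58.383966 − 58.384 = -0.000034°.
N–S: 0.000276° × 111000 m/° = 30.636 m.
E–W at 47.453°: -0.000034° × 111000 × cos 47.453° = -0.000034 × 111000 × 0.6762 ≈ -2.55196 m.
Hypotenuse of the two orthogonal shifts: √(30.636² + 2.55196²) = 30.7421 m.

31 metres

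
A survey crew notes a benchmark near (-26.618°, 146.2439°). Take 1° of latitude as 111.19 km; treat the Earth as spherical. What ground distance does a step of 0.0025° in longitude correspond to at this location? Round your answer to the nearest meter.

249 meters

One degree of longitude here spans 111190 × cos 26.618° = 111190 × 0.8940 ≈ 99405.4 m; 0.0025° of that is 248.513 m.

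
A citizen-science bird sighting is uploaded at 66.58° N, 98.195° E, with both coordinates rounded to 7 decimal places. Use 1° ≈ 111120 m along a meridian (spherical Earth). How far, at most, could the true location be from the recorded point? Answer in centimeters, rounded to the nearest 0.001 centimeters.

0.598 centimeters

Rounding to 7 decimal places leaves each coordinate within ±5e-08° of the true value.
North–south component: 5e-08° × 111120 = 0.005556 m.
Longitude error → 5e-08 × 111120 × cos 66.58° = 5e-08 × 111120 × 0.3975 ≈ 0.00220833 m.
The two errors are perpendicular, so the maximum displacement is √(0.005556² + 0.00220833²) ≈ 0.00597879 m.
That is 0.00597879 m = 0.59788 cm.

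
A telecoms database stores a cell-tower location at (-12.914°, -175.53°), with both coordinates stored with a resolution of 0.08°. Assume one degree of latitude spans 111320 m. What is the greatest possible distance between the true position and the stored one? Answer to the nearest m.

With a 0.08° grid the true value lies within half a step, ±0.08°/2 = ±0.04°, of the stored one.
North–south component: 0.04° × 111320 = 4452.8 m.
E–W at 12.914°: 0.04° × 111320 × cos 12.914° = 0.04 × 111320 × 0.9747 ≈ 4340.17 m.
The two errors are perpendicular, so the maximum displacement is √(4452.8² + 4340.17²) ≈ 6218.08 m.

6218 m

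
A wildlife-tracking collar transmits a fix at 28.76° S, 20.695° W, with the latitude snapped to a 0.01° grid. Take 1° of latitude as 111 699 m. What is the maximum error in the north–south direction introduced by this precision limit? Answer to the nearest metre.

With a 0.01° grid the true value lies within half a step, ±0.01°/2 = ±0.005°, of the stored one.
North–south distance: 0.005° × 111699 m/° = 558.495 m.

558 metres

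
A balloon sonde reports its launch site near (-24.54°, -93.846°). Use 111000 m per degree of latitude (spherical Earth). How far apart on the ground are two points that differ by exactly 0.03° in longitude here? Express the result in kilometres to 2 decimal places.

3.03 kilometres

One degree of longitude here spans 111000 × cos 24.54° = 111000 × 0.9097 ≈ 100974 m; 0.03° of that is 3029.21 m.
That is 3029.21 m = 3.0292 km.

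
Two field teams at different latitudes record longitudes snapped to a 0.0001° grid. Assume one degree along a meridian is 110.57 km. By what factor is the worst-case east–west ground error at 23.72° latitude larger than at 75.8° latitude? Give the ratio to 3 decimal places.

With a 0.0001° grid the true value lies within half a step, ±0.0001°/2 = ±5e-05°, of the stored one.
Error at 23.72° = 5e-05° × 110570 × cos 23.72° ≈ 5.5285 × 0.9155 = 5.0615 m.
At 75.8°: 5e-05° × 110570 × cos 75.8° = 5e-05 × 110570 × 0.2453 ≈ 1.3562 m.
The ratio reduces to cos 23.72° / cos 75.8° = 0.9155/0.2453 ≈ 3.7321.

3.732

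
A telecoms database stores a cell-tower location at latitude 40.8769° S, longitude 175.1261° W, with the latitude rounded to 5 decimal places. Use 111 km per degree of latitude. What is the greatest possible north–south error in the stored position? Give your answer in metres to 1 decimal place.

0.6 metres

Rounding to 5 decimal places leaves the latitude within ±5e-06° of the true value.
North–south distance: 5e-06° × 111000 m/° = 0.555 m.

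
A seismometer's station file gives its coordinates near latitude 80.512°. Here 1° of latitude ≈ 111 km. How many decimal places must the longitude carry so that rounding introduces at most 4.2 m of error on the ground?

At 80.512° one degree of longitude covers 111000 × cos 80.512° ≈ 111000 × 0.1648 ≈ 18297.4 m.
Rounding to N decimal places gives at most 0.5 × 10⁻ᴺ degrees of error, i.e. 0.5 × 10⁻ᴺ × 18297.4 m.
Setting 9148.68 × 10⁻ᴺ ≤ 4.2 gives 10ᴺ ≥ 2178, i.e. N ≥ 3.34.
At 3 places the error can reach 9.15 m, but 4 places keeps it to 0.915 m.

4 decimal places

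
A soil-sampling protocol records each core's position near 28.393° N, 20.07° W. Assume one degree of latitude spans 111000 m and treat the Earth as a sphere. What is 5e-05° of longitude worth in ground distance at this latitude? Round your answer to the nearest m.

At 28.393° a degree of longitude is 111000 × cos 28.393° ≈ 97647.4 m, so 5e-05° corresponds to 4.88237 m.

5 m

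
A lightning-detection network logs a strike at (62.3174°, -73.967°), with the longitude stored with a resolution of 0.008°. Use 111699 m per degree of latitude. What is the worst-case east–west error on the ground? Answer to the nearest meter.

With a 0.008° grid the true value lies within half a step, ±0.008°/2 = ±0.004°, of the stored one.
Parallels shrink by cos φ, so at 62.3174° a degree of longitude is 111699 × 0.4646 ≈ 51892.4 m.
So at most 0.004° × 51892.4 ≈ 207.569 m east–west.

208 meters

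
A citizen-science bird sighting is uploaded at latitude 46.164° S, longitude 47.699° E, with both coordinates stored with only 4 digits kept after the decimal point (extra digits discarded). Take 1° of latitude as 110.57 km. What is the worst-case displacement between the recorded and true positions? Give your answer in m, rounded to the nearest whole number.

13 m

Truncating at 4 decimal places can drop up to a full unit in the last place, so each coordinate may be off by as much as 0.0001°.
Latitude error → 0.0001 × 110570 = 11.057 m along the meridian.
E–W at 46.164°: 0.0001° × 110570 × cos 46.164° = 0.0001 × 110570 × 0.6926 ≈ 7.65804 m.
The two errors are perpendicular, so the maximum displacement is √(11.057² + 7.65804²) ≈ 13.45 m.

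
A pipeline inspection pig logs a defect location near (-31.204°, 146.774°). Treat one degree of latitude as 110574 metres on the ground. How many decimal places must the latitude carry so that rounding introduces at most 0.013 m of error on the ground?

7

One degree of latitude covers 110574 m.
N decimal places → at most half a unit in the last place, 0.5 × 10⁻ᴺ° = 110574/2 × 10⁻ᴺ m.
Need 0.5 × 110574 × 10⁻ᴺ ≤ 0.013 → 10⁻ᴺ ≤ 2.351e-07, so N ≥ 6.63.
N = 6 would give 0.0553 m (too coarse); N = 7 gives 0.00553 m ≤ 0.013 m.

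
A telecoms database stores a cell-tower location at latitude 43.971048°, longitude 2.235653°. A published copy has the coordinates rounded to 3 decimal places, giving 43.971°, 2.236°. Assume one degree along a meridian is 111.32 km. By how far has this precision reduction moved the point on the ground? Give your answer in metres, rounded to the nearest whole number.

The latitude changed by +0.000048° and the longitude by -0.000347°.
N–S: 0.000048° × 111320 m/° = 5.34336 m.
East–west at this latitude: -0.000347° × 111320 × cos 43.971° ≈ -0.000347 × 80116 = -27.8003 m.
Combined displacement = (5.34336² + 27.8003²)^½ ≈ 28.3091 m.

28 metres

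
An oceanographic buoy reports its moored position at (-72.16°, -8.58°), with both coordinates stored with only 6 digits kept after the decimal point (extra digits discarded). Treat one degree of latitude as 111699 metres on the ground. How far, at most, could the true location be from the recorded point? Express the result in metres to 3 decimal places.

Truncating at 6 decimal places can drop up to a full unit in the last place, so each coordinate may be off by as much as 1e-06°.
North–south component: 1e-06° × 111699 = 0.111699 m.
Longitude error → 1e-06 × 111699 × cos 72.16° = 1e-06 × 111699 × 0.3064 ≈ 0.0342201 m.
The two errors are perpendicular, so the maximum displacement is √(0.111699² + 0.0342201²) ≈ 0.116823 m.

0.117 metres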